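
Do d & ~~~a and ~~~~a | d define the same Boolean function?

E1: d & ~~~a
    = d & ~a
E2: ~~~~a | d
    = ~~a | d
    = a | d
These differ: at a=1, d=0, E1 = 0 but E2 = 1.

No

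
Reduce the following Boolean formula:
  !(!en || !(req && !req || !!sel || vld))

!(!en || !(req && !req || !!sel || vld))
= !(!en || !(!!sel || vld))   (complement / identity)
= en && (!!sel || vld)   (De Morgan)
= en && (sel || vld)   (double negation)

en && (sel || vld)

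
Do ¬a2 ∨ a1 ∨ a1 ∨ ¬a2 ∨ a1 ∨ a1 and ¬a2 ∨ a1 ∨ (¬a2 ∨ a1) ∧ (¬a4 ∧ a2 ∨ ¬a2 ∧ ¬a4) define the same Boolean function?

Yes

E1: ¬a2 ∨ a1 ∨ a1 ∨ ¬a2 ∨ a1 ∨ a1
    = ¬a2 ∨ a1 ∨ a1   [idempotence]
    = ¬a2 ∨ a1   [idempotence]
E2: ¬a2 ∨ a1 ∨ (¬a2 ∨ a1) ∧ (¬a4 ∧ a2 ∨ ¬a2 ∧ ¬a4)
    = ¬a2 ∨ a1 ∨ (¬a2 ∨ a1) ∧ ¬a4   [distribution]
    = ¬a2 ∨ a1   [absorption]
Both reduce to ¬a2 ∨ a1, so they are equivalent.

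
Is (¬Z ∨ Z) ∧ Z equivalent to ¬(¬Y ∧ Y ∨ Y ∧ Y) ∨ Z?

No

E1: (¬Z ∨ Z) ∧ Z
    = Z
E2: ¬(¬Y ∧ Y ∨ Y ∧ Y) ∨ Z
    = ¬Y ∨ Z
These differ: at Y=0, Z=0, E1 = 0 but E2 = 1.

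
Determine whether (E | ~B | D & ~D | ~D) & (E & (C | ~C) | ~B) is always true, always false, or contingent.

contingent

(E | ~B | D & ~D | ~D) & (E & (C | ~C) | ~B)
= (E | ~B | ~D) & (E & (C | ~C) | ~B)   (complement / identity)
= (E | ~B | ~D) & (E | ~B)   (complement / identity)
= E | ~B   (absorption)
This depends on B, E, so it is not a constant.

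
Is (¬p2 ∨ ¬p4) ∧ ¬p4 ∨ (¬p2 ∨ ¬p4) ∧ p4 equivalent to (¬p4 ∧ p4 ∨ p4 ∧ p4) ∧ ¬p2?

No

E1: (¬p2 ∨ ¬p4) ∧ ¬p4 ∨ (¬p2 ∨ ¬p4) ∧ p4
    = ¬p2 ∨ ¬p4   (distribution)
E2: (¬p4 ∧ p4 ∨ p4 ∧ p4) ∧ ¬p2
    = p4 ∧ ¬p2   (distribution)
These differ: at p2=0, p4=0, E1 = 1 but E2 = 0.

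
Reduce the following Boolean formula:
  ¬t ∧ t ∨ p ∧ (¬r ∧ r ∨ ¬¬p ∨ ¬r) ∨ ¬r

¬t ∧ t ∨ p ∧ (¬r ∧ r ∨ ¬¬p ∨ ¬r) ∨ ¬r
= ¬t ∧ t ∨ p ∧ (¬r ∧ r ∨ p ∨ ¬r) ∨ ¬r   [double negation]
= ¬t ∧ t ∨ p ∧ (p ∨ ¬r) ∨ ¬r   [complement / identity]
= p ∧ (p ∨ ¬r) ∨ ¬r   [complement / identity]
= p ∨ ¬r   [absorption]

p ∨ ¬r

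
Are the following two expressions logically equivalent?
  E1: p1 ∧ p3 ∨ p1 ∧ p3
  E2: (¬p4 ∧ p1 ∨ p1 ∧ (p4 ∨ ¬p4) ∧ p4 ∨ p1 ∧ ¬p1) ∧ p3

Yes

E1: p1 ∧ p3 ∨ p1 ∧ p3
    = p1 ∧ p3   — idempotence
E2: (¬p4 ∧ p1 ∨ p1 ∧ (p4 ∨ ¬p4) ∧ p4 ∨ p1 ∧ ¬p1) ∧ p3
    = (¬p4 ∧ p1 ∨ p1 ∧ (p4 ∨ ¬p4) ∧ p4) ∧ p3   — complement / identity
    = (¬p4 ∧ p1 ∨ p1 ∧ p4) ∧ p3   — complement / identity
    = p1 ∧ p3   — distribution
Both reduce to p1 ∧ p3, so they are equivalent.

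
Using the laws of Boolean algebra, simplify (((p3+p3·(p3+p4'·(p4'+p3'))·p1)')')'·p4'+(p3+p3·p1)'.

(((p3+p3·(p3+p4'·(p4'+p3'))·p1)')')'·p4'+(p3+p3·p1)'
= (((p3+p3·(p3+p4')·p1)')')'·p4'+(p3+p3·p1)'   [absorption]
= (p3+p3·(p3+p4')·p1)'·p4'+(p3+p3·p1)'   [double negation]
= (p3+p3·p1)'·p4'+(p3+p3·p1)'   [absorption]
= (p3+p3·p1)'   [absorption]
= p3'   [absorption]

p3'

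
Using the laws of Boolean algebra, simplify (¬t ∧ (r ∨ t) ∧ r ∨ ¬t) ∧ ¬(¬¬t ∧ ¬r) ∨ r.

(¬t ∧ (r ∨ t) ∧ r ∨ ¬t) ∧ ¬(¬¬t ∧ ¬r) ∨ r
= (¬t ∧ r ∨ ¬t) ∧ ¬(¬¬t ∧ ¬r) ∨ r   — absorption
= ¬t ∧ ¬(¬¬t ∧ ¬r) ∨ r   — absorption
= ¬t ∧ (¬t ∨ r) ∨ r   — De Morgan
= ¬t ∨ r   — absorption

¬t ∨ r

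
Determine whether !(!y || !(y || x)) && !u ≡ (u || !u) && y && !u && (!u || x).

E1: !(!y || !(y || x)) && !u
    = y && (y || x) && !u   — De Morgan
    = y && !u   — absorption
E2: (u || !u) && y && !u && (!u || x)
    = (u || !u) && y && !u   — absorption
    = y && !u   — complement / identity
Both reduce to y && !u, so they are equivalent.

Yes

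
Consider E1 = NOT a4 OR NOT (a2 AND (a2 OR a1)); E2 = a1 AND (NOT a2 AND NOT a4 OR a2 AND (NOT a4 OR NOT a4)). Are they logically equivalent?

E1: NOT a4 OR NOT (a2 AND (a2 OR a1))
    = NOT a4 OR NOT a2   — absorption
E2: a1 AND (NOT a2 AND NOT a4 OR a2 AND (NOT a4 OR NOT a4))
    = a1 AND (NOT a2 AND NOT a4 OR a2 AND NOT a4)   — idempotence
    = a1 AND NOT a4   — distribution
These differ: at a1=0, a2=0, a4=0, E1 = 1 but E2 = 0.

No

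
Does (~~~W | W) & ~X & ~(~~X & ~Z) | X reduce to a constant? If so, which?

(~~~W | W) & ~X & ~(~~X & ~Z) | X
= (~~~W | W) & ~X & (~X | Z) | X   [De Morgan]
= (~~~W | W) & ~X | X   [absorption]
= (~W | W) & ~X | X   [double negation]
= ~X | X   [complement / identity]
= 1   [complement]

yes, True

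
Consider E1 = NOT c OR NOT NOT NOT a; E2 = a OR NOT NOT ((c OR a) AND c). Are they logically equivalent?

No

E1: NOT c OR NOT NOT NOT a
    = NOT c OR NOT a   [double negation]
E2: a OR NOT NOT ((c OR a) AND c)
    = a OR (c OR a) AND c   [double negation]
    = a OR c   [absorption]
These differ: at a=0, c=0, E1 = 1 but E2 = 0.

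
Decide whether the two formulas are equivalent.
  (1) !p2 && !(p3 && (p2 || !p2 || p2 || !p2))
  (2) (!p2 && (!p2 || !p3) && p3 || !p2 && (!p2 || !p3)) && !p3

Yes

E1: !p2 && !(p3 && (p2 || !p2 || p2 || !p2))
    = !p2 && !(p3 && (p2 || !p2))   [idempotence]
    = !p2 && !p3   [complement / identity]
E2: (!p2 && (!p2 || !p3) && p3 || !p2 && (!p2 || !p3)) && !p3
    = !p2 && (!p2 || !p3) && !p3   [absorption]
    = !p2 && !p3   [absorption]
Both reduce to !p2 && !p3, so they are equivalent.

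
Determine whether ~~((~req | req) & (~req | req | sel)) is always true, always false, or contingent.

~~((~req | req) & (~req | req | sel))
= ~~(~req | req)   [absorption]
= ~req | req   [double negation]
= 1   [complement]

always true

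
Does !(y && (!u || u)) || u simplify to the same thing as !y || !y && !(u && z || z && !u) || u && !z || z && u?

Yes

E1: !(y && (!u || u)) || u
    = !y || u   (complement / identity)
E2: !y || !y && !(u && z || z && !u) || u && !z || z && u
    = !y || !y && !(u && z || z && !u) || u   (distribution)
    = !y || !y && !z || u   (distribution)
    = !y || u   (absorption)
Both reduce to !y || u, so they are equivalent.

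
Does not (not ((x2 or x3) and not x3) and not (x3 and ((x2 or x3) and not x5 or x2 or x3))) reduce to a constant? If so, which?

not (not ((x2 or x3) and not x3) and not (x3 and ((x2 or x3) and not x5 or x2 or x3)))
= not (not ((x2 or x3) and not x3) and not (x3 and (x2 or x3)))   [absorption]
= (x2 or x3) and not x3 or x3 and (x2 or x3)   [De Morgan]
= x2 or x3   [distribution]
This depends on x2, x3, so it is not a constant.

no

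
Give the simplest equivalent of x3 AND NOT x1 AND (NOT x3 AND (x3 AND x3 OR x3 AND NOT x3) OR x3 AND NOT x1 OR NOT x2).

x3 AND NOT x1 AND (NOT x3 AND (x3 AND x3 OR x3 AND NOT x3) OR x3 AND NOT x1 OR NOT x2)
= x3 AND NOT x1 AND (NOT x3 AND x3 OR x3 AND NOT x1 OR NOT x2)   [distribution]
= x3 AND NOT x1 AND (x3 AND NOT x1 OR NOT x2)   [complement / identity]
= x3 AND NOT x1   [absorption]

x3 AND NOT x1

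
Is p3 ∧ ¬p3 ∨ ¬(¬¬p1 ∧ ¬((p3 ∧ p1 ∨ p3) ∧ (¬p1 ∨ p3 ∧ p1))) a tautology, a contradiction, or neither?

p3 ∧ ¬p3 ∨ ¬(¬¬p1 ∧ ¬((p3 ∧ p1 ∨ p3) ∧ (¬p1 ∨ p3 ∧ p1)))
= p3 ∧ ¬p3 ∨ ¬p1 ∨ (p3 ∧ p1 ∨ p3) ∧ (¬p1 ∨ p3 ∧ p1)   (De Morgan)
= p3 ∧ ¬p3 ∨ ¬p1 ∨ p3 ∧ p1 ∨ p3 ∧ ¬p1   (distribution)
= ¬p1 ∨ p3 ∧ p1 ∨ p3 ∧ ¬p1   (complement / identity)
= ¬p1 ∨ p3   (distribution)
This depends on p1, p3, so it is not a constant.

neither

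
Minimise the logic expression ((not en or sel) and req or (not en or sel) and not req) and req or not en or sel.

not en or sel

((not en or sel) and req or (not en or sel) and not req) and req or not en or sel
= (not en or sel) and req or not en or sel   — distribution
= not en or sel   — absorption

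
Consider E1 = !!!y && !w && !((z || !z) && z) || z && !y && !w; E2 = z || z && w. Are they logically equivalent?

No

E1: !!!y && !w && !((z || !z) && z) || z && !y && !w
    = !!!y && !w && !z || z && !y && !w   — complement / identity
    = !y && !w && !z || z && !y && !w   — double negation
    = !y && !w   — distribution
E2: z || z && w
    = z   — absorption
These differ: at w=1, y=0, z=1, E1 = 0 but E2 = 1.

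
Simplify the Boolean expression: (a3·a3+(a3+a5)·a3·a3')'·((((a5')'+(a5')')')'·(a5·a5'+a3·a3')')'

(a3·a3+(a3+a5)·a3·a3')'·((((a5')'+(a5')')')'·(a5·a5'+a3·a3')')'
= (a3·a3+a3·a3')'·((((a5')'+(a5')')')'·(a5·a5'+a3·a3')')'   — absorption
= a3'·((((a5')'+(a5')')')'·(a5·a5'+a3·a3')')'   — distribution
= a3'·((((a5')'+(a5')')')'·(a5·a5')')'   — complement / identity
= a3'·(((a5')'+(a5')')'+a5·a5')   — De Morgan
= a3'·(a5'·a5'+a5·a5')   — De Morgan
= a3'·a5'   — distribution

a3'·a5'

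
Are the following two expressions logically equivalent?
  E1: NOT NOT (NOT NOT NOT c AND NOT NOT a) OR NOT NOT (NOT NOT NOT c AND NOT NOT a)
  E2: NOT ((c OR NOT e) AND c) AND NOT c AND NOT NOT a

Yes

E1: NOT NOT (NOT NOT NOT c AND NOT NOT a) OR NOT NOT (NOT NOT NOT c AND NOT NOT a)
    = NOT NOT (NOT NOT NOT c AND NOT NOT a)   (idempotence)
    = NOT NOT NOT c AND NOT NOT a   (double negation)
    = NOT NOT NOT c AND a   (double negation)
    = NOT c AND a   (double negation)
E2: NOT ((c OR NOT e) AND c) AND NOT c AND NOT NOT a
    = NOT ((c OR NOT e) AND c) AND NOT c AND a   (double negation)
    = NOT c AND NOT c AND a   (absorption)
    = NOT c AND a   (idempotence)
Both reduce to NOT c AND a, so they are equivalent.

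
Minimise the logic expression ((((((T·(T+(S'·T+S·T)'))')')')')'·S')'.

((((((T·(T+(S'·T+S·T)'))')')')')'·S')'
= ((((((T·(T+T'))')')')')'·S')'
= ((((T·(T+T'))')')'·S')'
= ((T·(T+T'))')'+S
= (T')'+S
= T+S

T+S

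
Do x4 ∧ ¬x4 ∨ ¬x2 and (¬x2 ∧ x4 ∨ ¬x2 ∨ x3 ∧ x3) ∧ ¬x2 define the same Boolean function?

E1: x4 ∧ ¬x4 ∨ ¬x2
    = ¬x2   [complement / identity]
E2: (¬x2 ∧ x4 ∨ ¬x2 ∨ x3 ∧ x3) ∧ ¬x2
    = (¬x2 ∨ x3 ∧ x3) ∧ ¬x2   [absorption]
    = (¬x2 ∨ x3) ∧ ¬x2   [idempotence]
    = ¬x2   [absorption]
Both reduce to ¬x2, so they are equivalent.

Yes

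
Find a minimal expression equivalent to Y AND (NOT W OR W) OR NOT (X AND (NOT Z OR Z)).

Y OR NOT X

Y AND (NOT W OR W) OR NOT (X AND (NOT Z OR Z))
= Y AND (NOT W OR W) OR NOT X   — complement / identity
= Y OR NOT X   — complement / identity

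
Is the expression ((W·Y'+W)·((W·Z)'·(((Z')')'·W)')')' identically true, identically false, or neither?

((W·Y'+W)·((W·Z)'·(((Z')')'·W)')')'
= (W·((W·Z)'·(((Z')')'·W)')')'   (absorption)
= (W·(W·Z+((Z')')'·W))'   (De Morgan)
= (W·(W·Z+Z'·W))'   (double negation)
= (W·W)'   (distribution)
= W'   (idempotence)
This depends on W, so it is not a constant.

neither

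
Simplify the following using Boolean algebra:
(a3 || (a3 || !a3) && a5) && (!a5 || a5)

(a3 || (a3 || !a3) && a5) && (!a5 || a5)
= a3 || (a3 || !a3) && a5   [complement / identity]
= a3 || a5   [complement / identity]

a3 || a5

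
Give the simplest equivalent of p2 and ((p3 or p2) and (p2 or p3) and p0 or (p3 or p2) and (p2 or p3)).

p2 and ((p3 or p2) and (p2 or p3) and p0 or (p3 or p2) and (p2 or p3))
= p2 and (p3 or p2) and (p2 or p3)   — absorption
= p2 and (p2 or p3 and p3)   — distribution
= p2 and (p2 or p3)   — idempotence
= p2   — absorption

p2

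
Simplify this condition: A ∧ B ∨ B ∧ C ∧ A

A ∧ B ∨ B ∧ C ∧ A
= (B ∨ B ∧ C) ∧ A   [distribution]
= B ∧ A   [absorption]

B ∧ A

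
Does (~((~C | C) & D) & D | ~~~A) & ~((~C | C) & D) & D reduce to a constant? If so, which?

yes, False

(~((~C | C) & D) & D | ~~~A) & ~((~C | C) & D) & D
= (~((~C | C) & D) & D | ~A) & ~((~C | C) & D) & D
= ~((~C | C) & D) & D
= ~D & D
= 0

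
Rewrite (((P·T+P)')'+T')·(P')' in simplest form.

P

(((P·T+P)')'+T')·(P')'
= ((P')'+T')·(P')'   — absorption
= (P')'   — absorption
= P   — double negation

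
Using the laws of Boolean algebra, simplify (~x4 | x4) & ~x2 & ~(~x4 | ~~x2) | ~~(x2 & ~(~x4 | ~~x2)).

(~x4 | x4) & ~x2 & ~(~x4 | ~~x2) | ~~(x2 & ~(~x4 | ~~x2))
= (~x4 | x4) & ~x2 & ~(~x4 | ~~x2) | x2 & ~(~x4 | ~~x2)   [double negation]
= ~x2 & ~(~x4 | ~~x2) | x2 & ~(~x4 | ~~x2)   [complement / identity]
= ~(~x4 | ~~x2)   [distribution]
= x4 & ~x2   [De Morgan]

x4 & ~x2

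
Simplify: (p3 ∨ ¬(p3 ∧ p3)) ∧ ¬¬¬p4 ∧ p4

False

(p3 ∨ ¬(p3 ∧ p3)) ∧ ¬¬¬p4 ∧ p4
= (p3 ∨ ¬(p3 ∧ p3)) ∧ ¬p4 ∧ p4   — double negation
= (p3 ∨ ¬p3) ∧ ¬p4 ∧ p4   — idempotence
= ¬p4 ∧ p4   — complement / identity
= False   — complement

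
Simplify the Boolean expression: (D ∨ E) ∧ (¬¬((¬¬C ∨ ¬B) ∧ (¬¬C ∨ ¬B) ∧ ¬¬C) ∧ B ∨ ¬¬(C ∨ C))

(D ∨ E) ∧ (¬¬((¬¬C ∨ ¬B) ∧ (¬¬C ∨ ¬B) ∧ ¬¬C) ∧ B ∨ ¬¬(C ∨ C))
= (D ∨ E) ∧ ((¬¬C ∨ ¬B) ∧ (¬¬C ∨ ¬B) ∧ ¬¬C ∧ B ∨ ¬¬(C ∨ C))   — double negation
= (D ∨ E) ∧ ((¬¬C ∨ ¬B) ∧ ¬¬C ∧ B ∨ ¬¬(C ∨ C))   — idempotence
= (D ∨ E) ∧ (¬¬C ∧ B ∨ ¬¬(C ∨ C))   — absorption
= (D ∨ E) ∧ (¬¬C ∧ B ∨ ¬¬C)   — idempotence
= (D ∨ E) ∧ ¬¬C   — absorption
= (D ∨ E) ∧ C   — double negation

(D ∨ E) ∧ C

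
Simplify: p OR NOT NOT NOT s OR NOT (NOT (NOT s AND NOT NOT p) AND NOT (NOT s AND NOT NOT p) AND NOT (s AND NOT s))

p OR NOT s

p OR NOT NOT NOT s OR NOT (NOT (NOT s AND NOT NOT p) AND NOT (NOT s AND NOT NOT p) AND NOT (s AND NOT s))
= p OR NOT NOT NOT s OR NOT (NOT (NOT s AND NOT NOT p) AND NOT (s AND NOT s))   [idempotence]
= p OR NOT NOT NOT s OR NOT s AND NOT NOT p OR s AND NOT s   [De Morgan]
= p OR NOT NOT NOT s OR NOT s AND p OR s AND NOT s   [double negation]
= p OR NOT NOT NOT s OR NOT s AND p   [complement / identity]
= p OR NOT s OR NOT s AND p   [double negation]
= p OR NOT s   [absorption]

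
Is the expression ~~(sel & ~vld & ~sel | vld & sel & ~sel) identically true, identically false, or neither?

identically false

~~(sel & ~vld & ~sel | vld & sel & ~sel)
= ~~(~sel & (sel & ~vld | vld & sel))
= ~sel & (sel & ~vld | vld & sel)
= ~sel & sel
= 0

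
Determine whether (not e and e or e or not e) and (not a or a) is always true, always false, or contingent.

always true

(not e and e or e or not e) and (not a or a)
= (e or not e) and (not a or a)   [complement / identity]
= e or not e   [complement / identity]
= True   [complement]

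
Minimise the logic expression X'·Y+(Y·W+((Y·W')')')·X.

Y

X'·Y+(Y·W+((Y·W')')')·X
= X'·Y+(Y·W+Y·W')·X   (double negation)
= X'·Y+Y·X   (distribution)
= Y   (distribution)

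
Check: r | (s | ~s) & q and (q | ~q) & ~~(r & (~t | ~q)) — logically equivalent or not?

No

E1: r | (s | ~s) & q
    = r | q   [complement / identity]
E2: (q | ~q) & ~~(r & (~t | ~q))
    = ~~(r & (~t | ~q))   [complement / identity]
    = r & (~t | ~q)   [double negation]
These differ: at q=1, r=0, s=0, t=1, E1 = 1 but E2 = 0.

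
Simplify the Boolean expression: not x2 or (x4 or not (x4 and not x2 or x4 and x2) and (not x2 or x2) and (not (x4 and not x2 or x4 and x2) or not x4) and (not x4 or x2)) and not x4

not x2 or not x4

not x2 or (x4 or not (x4 and not x2 or x4 and x2) and (not x2 or x2) and (not (x4 and not x2 or x4 and x2) or not x4) and (not x4 or x2)) and not x4
= not x2 or (x4 or not (x4 and not x2 or x4 and x2) and (not (x4 and not x2 or x4 and x2) or not x4) and (not x4 or x2)) and not x4
= not x2 or (x4 or not (x4 and not x2 or x4 and x2) and (not x4 or x2)) and not x4
= not x2 or (x4 or not x4 and (not x4 or x2)) and not x4
= not x2 or (x4 or not x4) and not x4
= not x2 or not x4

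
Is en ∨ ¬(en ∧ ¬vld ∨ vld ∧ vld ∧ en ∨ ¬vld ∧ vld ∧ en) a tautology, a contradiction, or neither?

en ∨ ¬(en ∧ ¬vld ∨ vld ∧ vld ∧ en ∨ ¬vld ∧ vld ∧ en)
= en ∨ ¬(en ∧ ¬vld ∨ vld ∧ en)   (distribution)
= en ∨ ¬en   (distribution)
= True   (complement)

tautology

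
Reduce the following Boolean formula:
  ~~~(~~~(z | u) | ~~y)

~~~(~~~(z | u) | ~~y)
= ~(~~~(z | u) | ~~y)   [double negation]
= ~(~(z | u) | ~~y)   [double negation]
= (z | u) & ~y   [De Morgan]

(z | u) & ~y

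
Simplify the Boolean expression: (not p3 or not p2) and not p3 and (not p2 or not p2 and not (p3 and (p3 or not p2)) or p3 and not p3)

(not p3 or not p2) and not p3 and (not p2 or not p2 and not (p3 and (p3 or not p2)) or p3 and not p3)
= not p3 and (not p2 or not p2 and not (p3 and (p3 or not p2)) or p3 and not p3)   — absorption
= not p3 and (not p2 or not p2 and not (p3 and (p3 or not p2)))   — complement / identity
= not p3 and (not p2 or not p2 and not p3)   — absorption
= not p3 and not p2   — absorption

not p3 and not p2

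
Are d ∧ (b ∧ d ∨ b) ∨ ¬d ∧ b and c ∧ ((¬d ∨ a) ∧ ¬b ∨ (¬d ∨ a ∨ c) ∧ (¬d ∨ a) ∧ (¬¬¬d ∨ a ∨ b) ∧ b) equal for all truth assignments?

No

E1: d ∧ (b ∧ d ∨ b) ∨ ¬d ∧ b
    = d ∧ b ∨ ¬d ∧ b
    = b
E2: c ∧ ((¬d ∨ a) ∧ ¬b ∨ (¬d ∨ a ∨ c) ∧ (¬d ∨ a) ∧ (¬¬¬d ∨ a ∨ b) ∧ b)
    = c ∧ ((¬d ∨ a) ∧ ¬b ∨ (¬d ∨ a) ∧ (¬¬¬d ∨ a ∨ b) ∧ b)
    = c ∧ ((¬d ∨ a) ∧ ¬b ∨ (¬d ∨ a) ∧ (¬d ∨ a ∨ b) ∧ b)
    = c ∧ ((¬d ∨ a) ∧ ¬b ∨ (¬d ∨ a) ∧ b)
    = c ∧ (¬d ∨ a)
These differ: at a=1, b=1, c=0, d=0, E1 = 1 but E2 = 0.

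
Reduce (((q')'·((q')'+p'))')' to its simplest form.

q

(((q')'·((q')'+p'))')'
= (q')'·((q')'+p')   [double negation]
= (q')'   [absorption]
= q   [double negation]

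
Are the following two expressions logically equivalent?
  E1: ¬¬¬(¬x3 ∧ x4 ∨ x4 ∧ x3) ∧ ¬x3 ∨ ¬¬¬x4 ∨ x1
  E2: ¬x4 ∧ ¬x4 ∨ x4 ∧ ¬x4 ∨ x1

Yes

E1: ¬¬¬(¬x3 ∧ x4 ∨ x4 ∧ x3) ∧ ¬x3 ∨ ¬¬¬x4 ∨ x1
    = ¬¬¬x4 ∧ ¬x3 ∨ ¬¬¬x4 ∨ x1
    = ¬¬¬x4 ∨ x1
    = ¬x4 ∨ x1
E2: ¬x4 ∧ ¬x4 ∨ x4 ∧ ¬x4 ∨ x1
    = ¬x4 ∨ x1
Both reduce to ¬x4 ∨ x1, so they are equivalent.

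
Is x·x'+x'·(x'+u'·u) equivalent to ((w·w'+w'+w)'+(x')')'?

E1: x·x'+x'·(x'+u'·u)
    = x·x'+x'·x'   (complement / identity)
    = x'   (distribution)
E2: ((w·w'+w'+w)'+(x')')'
    = (w·w'+w'+w)·x'   (De Morgan)
    = (w'+w)·x'   (complement / identity)
    = x'   (complement / identity)
Both reduce to x', so they are equivalent.

Yes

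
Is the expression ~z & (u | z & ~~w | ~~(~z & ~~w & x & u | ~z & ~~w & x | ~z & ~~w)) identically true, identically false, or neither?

~z & (u | z & ~~w | ~~(~z & ~~w & x & u | ~z & ~~w & x | ~z & ~~w))
= ~z & (u | z & ~~w | ~~(~z & ~~w & x | ~z & ~~w))   (absorption)
= ~z & (u | z & w | ~~(~z & ~~w & x | ~z & ~~w))   (double negation)
= ~z & (u | z & w | ~z & ~~w & x | ~z & ~~w)   (double negation)
= ~z & (u | z & w | ~z & ~~w)   (absorption)
= ~z & (u | z & w | ~z & w)   (double negation)
= ~z & (u | w)   (distribution)
This depends on u, w, z, so it is not a constant.

neither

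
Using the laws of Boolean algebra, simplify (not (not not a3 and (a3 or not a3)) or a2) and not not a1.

(not (not not a3 and (a3 or not a3)) or a2) and not not a1
= (not not not a3 or a2) and not not a1   (complement / identity)
= (not a3 or a2) and not not a1   (double negation)
= (not a3 or a2) and a1   (double negation)

(not a3 or a2) and a1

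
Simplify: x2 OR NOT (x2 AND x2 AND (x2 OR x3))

x2 OR NOT (x2 AND x2 AND (x2 OR x3))
= x2 OR NOT (x2 AND x2)   — absorption
= x2 OR NOT x2   — idempotence
= TRUE   — complement

TRUE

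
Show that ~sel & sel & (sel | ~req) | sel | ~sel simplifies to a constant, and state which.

~sel & sel & (sel | ~req) | sel | ~sel
= ~sel & sel | sel | ~sel   [absorption]
= sel | ~sel   [complement / identity]
= 1   [complement]

1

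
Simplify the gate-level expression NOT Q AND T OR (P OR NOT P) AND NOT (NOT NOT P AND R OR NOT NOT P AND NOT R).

NOT Q AND T OR (P OR NOT P) AND NOT (NOT NOT P AND R OR NOT NOT P AND NOT R)
= NOT Q AND T OR (P OR NOT P) AND NOT NOT NOT P   (distribution)
= NOT Q AND T OR (P OR NOT P) AND NOT P   (double negation)
= NOT Q AND T OR NOT P   (complement / identity)

NOT Q AND T OR NOT P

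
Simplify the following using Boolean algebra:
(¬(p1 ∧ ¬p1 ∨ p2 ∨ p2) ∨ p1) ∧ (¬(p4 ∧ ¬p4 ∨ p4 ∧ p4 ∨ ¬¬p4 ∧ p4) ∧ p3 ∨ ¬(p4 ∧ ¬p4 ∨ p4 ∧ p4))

(¬p2 ∨ p1) ∧ ¬p4

(¬(p1 ∧ ¬p1 ∨ p2 ∨ p2) ∨ p1) ∧ (¬(p4 ∧ ¬p4 ∨ p4 ∧ p4 ∨ ¬¬p4 ∧ p4) ∧ p3 ∨ ¬(p4 ∧ ¬p4 ∨ p4 ∧ p4))
= (¬(p1 ∧ ¬p1 ∨ p2 ∨ p2) ∨ p1) ∧ (¬(p4 ∧ ¬p4 ∨ p4 ∧ p4 ∨ p4 ∧ p4) ∧ p3 ∨ ¬(p4 ∧ ¬p4 ∨ p4 ∧ p4))   [double negation]
= (¬(p1 ∧ ¬p1 ∨ p2 ∨ p2) ∨ p1) ∧ (¬(p4 ∧ ¬p4 ∨ p4 ∧ p4) ∧ p3 ∨ ¬(p4 ∧ ¬p4 ∨ p4 ∧ p4))   [idempotence]
= (¬(p1 ∧ ¬p1 ∨ p2) ∨ p1) ∧ (¬(p4 ∧ ¬p4 ∨ p4 ∧ p4) ∧ p3 ∨ ¬(p4 ∧ ¬p4 ∨ p4 ∧ p4))   [idempotence]
= (¬p2 ∨ p1) ∧ (¬(p4 ∧ ¬p4 ∨ p4 ∧ p4) ∧ p3 ∨ ¬(p4 ∧ ¬p4 ∨ p4 ∧ p4))   [complement / identity]
= (¬p2 ∨ p1) ∧ ¬(p4 ∧ ¬p4 ∨ p4 ∧ p4)   [absorption]
= (¬p2 ∨ p1) ∧ ¬p4   [distribution]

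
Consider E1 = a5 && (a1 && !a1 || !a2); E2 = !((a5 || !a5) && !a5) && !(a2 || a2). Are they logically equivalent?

Yes

E1: a5 && (a1 && !a1 || !a2)
    = a5 && !a2
E2: !((a5 || !a5) && !a5) && !(a2 || a2)
    = !((a5 || !a5) && !a5) && !a2
    = !!a5 && !a2
    = a5 && !a2
Both reduce to a5 && !a2, so they are equivalent.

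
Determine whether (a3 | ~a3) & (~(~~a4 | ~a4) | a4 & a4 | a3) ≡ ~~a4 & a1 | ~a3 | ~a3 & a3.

E1: (a3 | ~a3) & (~(~~a4 | ~a4) | a4 & a4 | a3)
    = ~(~~a4 | ~a4) | a4 & a4 | a3   — complement / identity
    = ~a4 & a4 | a4 & a4 | a3   — De Morgan
    = a4 | a3   — distribution
E2: ~~a4 & a1 | ~a3 | ~a3 & a3
    = ~~a4 & a1 | ~a3   — complement / identity
    = a4 & a1 | ~a3   — double negation
These differ: at a1=0, a3=1, a4=0, E1 = 1 but E2 = 0.

No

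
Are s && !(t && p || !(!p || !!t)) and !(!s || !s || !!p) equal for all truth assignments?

E1: s && !(t && p || !(!p || !!t))
    = s && !(t && p || p && !t)   [De Morgan]
    = s && !p   [distribution]
E2: !(!s || !s || !!p)
    = !(!s || !!p)   [idempotence]
    = s && !p   [De Morgan]
Both reduce to s && !p, so they are equivalent.

Yes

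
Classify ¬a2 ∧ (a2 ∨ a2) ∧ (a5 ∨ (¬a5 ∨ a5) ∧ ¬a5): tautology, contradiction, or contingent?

¬a2 ∧ (a2 ∨ a2) ∧ (a5 ∨ (¬a5 ∨ a5) ∧ ¬a5)
= ¬a2 ∧ (a2 ∨ a2) ∧ (a5 ∨ ¬a5)   (complement / identity)
= ¬a2 ∧ (a2 ∨ a2)   (complement / identity)
= ¬a2 ∧ a2   (idempotence)
= False   (complement)

contradiction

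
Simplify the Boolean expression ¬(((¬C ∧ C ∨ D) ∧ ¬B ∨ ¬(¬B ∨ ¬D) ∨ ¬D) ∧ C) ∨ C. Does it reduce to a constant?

True

¬(((¬C ∧ C ∨ D) ∧ ¬B ∨ ¬(¬B ∨ ¬D) ∨ ¬D) ∧ C) ∨ C
= ¬(((¬C ∧ C ∨ D) ∧ ¬B ∨ B ∧ D ∨ ¬D) ∧ C) ∨ C   — De Morgan
= ¬((D ∧ ¬B ∨ B ∧ D ∨ ¬D) ∧ C) ∨ C   — complement / identity
= ¬((D ∨ ¬D) ∧ C) ∨ C   — distribution
= ¬C ∨ C   — complement / identity
= True   — complement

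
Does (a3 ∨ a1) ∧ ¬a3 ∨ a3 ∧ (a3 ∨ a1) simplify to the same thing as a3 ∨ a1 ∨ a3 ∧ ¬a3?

Yes

E1: (a3 ∨ a1) ∧ ¬a3 ∨ a3 ∧ (a3 ∨ a1)
    = a3 ∨ a1   — distribution
E2: a3 ∨ a1 ∨ a3 ∧ ¬a3
    = a3 ∨ a1   — complement / identity
Both reduce to a3 ∨ a1, so they are equivalent.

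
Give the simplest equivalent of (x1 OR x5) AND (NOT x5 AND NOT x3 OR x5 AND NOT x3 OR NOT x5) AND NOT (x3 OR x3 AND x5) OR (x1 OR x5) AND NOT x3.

(x1 OR x5) AND (NOT x5 AND NOT x3 OR x5 AND NOT x3 OR NOT x5) AND NOT (x3 OR x3 AND x5) OR (x1 OR x5) AND NOT x3
= (x1 OR x5) AND (NOT x5 AND NOT x3 OR x5 AND NOT x3 OR NOT x5) AND NOT x3 OR (x1 OR x5) AND NOT x3   [absorption]
= (x1 OR x5) AND (NOT x3 OR NOT x5) AND NOT x3 OR (x1 OR x5) AND NOT x3   [distribution]
= (x1 OR x5) AND NOT x3 OR (x1 OR x5) AND NOT x3   [absorption]
= (x1 OR x5) AND NOT x3   [idempotence]

(x1 OR x5) AND NOT x3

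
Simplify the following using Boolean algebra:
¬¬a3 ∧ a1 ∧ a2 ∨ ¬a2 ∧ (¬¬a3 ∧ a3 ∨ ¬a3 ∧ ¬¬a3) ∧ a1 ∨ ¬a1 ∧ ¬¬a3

a3

¬¬a3 ∧ a1 ∧ a2 ∨ ¬a2 ∧ (¬¬a3 ∧ a3 ∨ ¬a3 ∧ ¬¬a3) ∧ a1 ∨ ¬a1 ∧ ¬¬a3
= ¬¬a3 ∧ a1 ∧ a2 ∨ ¬a2 ∧ ¬¬a3 ∧ a1 ∨ ¬a1 ∧ ¬¬a3   — distribution
= ¬¬a3 ∧ a1 ∨ ¬a1 ∧ ¬¬a3   — distribution
= ¬¬a3   — distribution
= a3   — double negation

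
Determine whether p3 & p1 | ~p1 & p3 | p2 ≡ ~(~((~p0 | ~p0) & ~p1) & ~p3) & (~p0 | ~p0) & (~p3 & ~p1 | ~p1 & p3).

E1: p3 & p1 | ~p1 & p3 | p2
    = p3 | p2
E2: ~(~((~p0 | ~p0) & ~p1) & ~p3) & (~p0 | ~p0) & (~p3 & ~p1 | ~p1 & p3)
    = ((~p0 | ~p0) & ~p1 | p3) & (~p0 | ~p0) & (~p3 & ~p1 | ~p1 & p3)
    = ((~p0 | ~p0) & ~p1 | p3) & (~p0 | ~p0) & ~p1
    = (~p0 | ~p0) & ~p1
    = ~p0 & ~p1
These differ: at p0=1, p1=1, p2=1, p3=1, E1 = 1 but E2 = 0.

No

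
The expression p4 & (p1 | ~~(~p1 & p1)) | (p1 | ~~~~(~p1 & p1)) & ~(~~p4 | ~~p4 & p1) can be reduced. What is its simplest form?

p4 & (p1 | ~~(~p1 & p1)) | (p1 | ~~~~(~p1 & p1)) & ~(~~p4 | ~~p4 & p1)
= p4 & (p1 | ~~(~p1 & p1)) | (p1 | ~~~~(~p1 & p1)) & ~~~p4   (absorption)
= p4 & (p1 | ~~(~p1 & p1)) | (p1 | ~~(~p1 & p1)) & ~~~p4   (double negation)
= p4 & (p1 | ~~(~p1 & p1)) | (p1 | ~~(~p1 & p1)) & ~p4   (double negation)
= p1 | ~~(~p1 & p1)   (distribution)
= p1 | ~p1 & p1   (double negation)
= p1   (complement / identity)

p1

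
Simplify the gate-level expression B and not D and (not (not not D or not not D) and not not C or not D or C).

B and not D and (not (not not D or not not D) and not not C or not D or C)
= B and not D and (not D and not D and not not C or not D or C)   [De Morgan]
= B and not D and (not D and not D and C or not D or C)   [double negation]
= B and not D and (not D and C or not D or C)   [idempotence]
= B and not D and (not D or C)   [absorption]
= B and not D   [absorption]

B and not D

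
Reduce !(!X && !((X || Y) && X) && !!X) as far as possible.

true

!(!X && !((X || Y) && X) && !!X)
= !(!X && !X && !!X)   [absorption]
= !(!X && !!X)   [idempotence]
= X || !X   [De Morgan]
= true   [complement]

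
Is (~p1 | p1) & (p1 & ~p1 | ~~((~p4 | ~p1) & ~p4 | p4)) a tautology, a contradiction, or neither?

(~p1 | p1) & (p1 & ~p1 | ~~((~p4 | ~p1) & ~p4 | p4))
= (~p1 | p1) & ~~((~p4 | ~p1) & ~p4 | p4)   (complement / identity)
= (~p1 | p1) & ((~p4 | ~p1) & ~p4 | p4)   (double negation)
= (~p1 | p1) & (~p4 | p4)   (absorption)
= ~p1 | p1   (complement / identity)
= 1   (complement)

tautology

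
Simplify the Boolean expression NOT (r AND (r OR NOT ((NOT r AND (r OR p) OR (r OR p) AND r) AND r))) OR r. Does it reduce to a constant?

NOT (r AND (r OR NOT ((NOT r AND (r OR p) OR (r OR p) AND r) AND r))) OR r
= NOT (r AND (r OR NOT ((r OR p) AND r))) OR r   — distribution
= NOT (r AND (r OR NOT r)) OR r   — absorption
= NOT r OR r   — complement / identity
= TRUE   — complement

TRUE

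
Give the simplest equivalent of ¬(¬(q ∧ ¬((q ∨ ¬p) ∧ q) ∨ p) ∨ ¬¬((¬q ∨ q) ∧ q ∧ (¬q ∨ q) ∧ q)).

p ∧ ¬q

¬(¬(q ∧ ¬((q ∨ ¬p) ∧ q) ∨ p) ∨ ¬¬((¬q ∨ q) ∧ q ∧ (¬q ∨ q) ∧ q))
= ¬(¬(q ∧ ¬((q ∨ ¬p) ∧ q) ∨ p) ∨ ¬¬((¬q ∨ q) ∧ q))   (idempotence)
= ¬(¬(q ∧ ¬q ∨ p) ∨ ¬¬((¬q ∨ q) ∧ q))   (absorption)
= ¬(¬(q ∧ ¬q ∨ p) ∨ ¬¬q)   (complement / identity)
= (q ∧ ¬q ∨ p) ∧ ¬q   (De Morgan)
= p ∧ ¬q   (complement / identity)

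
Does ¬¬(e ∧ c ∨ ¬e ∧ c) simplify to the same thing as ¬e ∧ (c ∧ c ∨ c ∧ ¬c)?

No

E1: ¬¬(e ∧ c ∨ ¬e ∧ c)
    = ¬¬c   [distribution]
    = c   [double negation]
E2: ¬e ∧ (c ∧ c ∨ c ∧ ¬c)
    = ¬e ∧ c   [distribution]
These differ: at c=1, e=1, E1 = 1 but E2 = 0.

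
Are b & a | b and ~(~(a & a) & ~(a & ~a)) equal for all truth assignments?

No

E1: b & a | b
    = b   [absorption]
E2: ~(~(a & a) & ~(a & ~a))
    = a & a | a & ~a   [De Morgan]
    = a   [distribution]
These differ: at a=0, b=1, E1 = 1 but E2 = 0.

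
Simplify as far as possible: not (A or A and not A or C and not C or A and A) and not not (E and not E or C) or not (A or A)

not (A or A and not A or C and not C or A and A) and not not (E and not E or C) or not (A or A)
= not (A or A and not A or C and not C or A and A) and not not C or not (A or A)   — complement / identity
= not (A or A and not A or A and A) and not not C or not (A or A)   — complement / identity
= not (A or A) and not not C or not (A or A)   — distribution
= not (A or A) and C or not (A or A)   — double negation
= not (A or A)   — absorption
= not A   — idempotence

not A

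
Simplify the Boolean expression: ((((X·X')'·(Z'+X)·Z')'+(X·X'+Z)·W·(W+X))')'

((((X·X')'·(Z'+X)·Z')'+(X·X'+Z)·W·(W+X))')'
= ((((X·X')'·Z')'+(X·X'+Z)·W·(W+X))')'   — absorption
= ((((X·X')'·Z')'+(X·X'+Z)·W)')'   — absorption
= ((X·X'+Z+(X·X'+Z)·W)')'   — De Morgan
= ((X·X'+Z)')'   — absorption
= X·X'+Z   — double negation
= Z   — complement / identity

Z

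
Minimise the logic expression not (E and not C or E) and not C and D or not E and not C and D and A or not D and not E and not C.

not (E and not C or E) and not C and D or not E and not C and D and A or not D and not E and not C
= not E and not C and D or not E and not C and D and A or not D and not E and not C
= not E and not C and D or not D and not E and not C
= not E and not C

not E and not C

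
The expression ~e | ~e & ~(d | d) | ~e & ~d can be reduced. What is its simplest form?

~e | ~e & ~(d | d) | ~e & ~d
= ~e | ~e & ~d | ~e & ~d   [idempotence]
= ~e | ~e & ~d   [idempotence]
= ~e   [absorption]

~e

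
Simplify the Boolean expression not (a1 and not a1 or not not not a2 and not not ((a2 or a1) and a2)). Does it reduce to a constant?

True

not (a1 and not a1 or not not not a2 and not not ((a2 or a1) and a2))
= not (not not not a2 and not not ((a2 or a1) and a2))   — complement / identity
= not not a2 or not ((a2 or a1) and a2)   — De Morgan
= a2 or not ((a2 or a1) and a2)   — double negation
= a2 or not a2   — absorption
= True   — complement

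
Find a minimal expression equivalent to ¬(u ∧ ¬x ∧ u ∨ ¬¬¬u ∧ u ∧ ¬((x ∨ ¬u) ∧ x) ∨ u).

¬(u ∧ ¬x ∧ u ∨ ¬¬¬u ∧ u ∧ ¬((x ∨ ¬u) ∧ x) ∨ u)
= ¬(u ∧ ¬x ∧ u ∨ ¬¬¬u ∧ u ∧ ¬x ∨ u)
= ¬(u ∧ ¬x ∧ u ∨ ¬u ∧ u ∧ ¬x ∨ u)
= ¬(u ∧ ¬x ∨ u)
= ¬u

¬u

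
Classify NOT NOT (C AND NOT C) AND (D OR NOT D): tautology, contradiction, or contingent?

NOT NOT (C AND NOT C) AND (D OR NOT D)
= NOT NOT (C AND NOT C)   — complement / identity
= C AND NOT C   — double negation
= FALSE   — complement

contradiction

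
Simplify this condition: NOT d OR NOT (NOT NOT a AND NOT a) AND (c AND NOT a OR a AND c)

NOT d OR c

NOT d OR NOT (NOT NOT a AND NOT a) AND (c AND NOT a OR a AND c)
= NOT d OR (NOT a OR a) AND (c AND NOT a OR a AND c)
= NOT d OR (NOT a OR a) AND c
= NOT d OR c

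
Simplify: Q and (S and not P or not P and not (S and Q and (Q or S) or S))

Q and (S and not P or not P and not (S and Q and (Q or S) or S))
= Q and (S and not P or not P and not (S and Q or S))   [absorption]
= Q and (S and not P or not P and not S)   [absorption]
= Q and not P   [distribution]

Q and not P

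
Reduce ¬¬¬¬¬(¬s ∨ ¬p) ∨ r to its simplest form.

s ∧ p ∨ r

¬¬¬¬¬(¬s ∨ ¬p) ∨ r
= ¬¬¬¬(s ∧ p) ∨ r
= ¬¬(s ∧ p) ∨ r
= s ∧ p ∨ r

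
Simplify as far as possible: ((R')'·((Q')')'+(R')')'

((R')'·((Q')')'+(R')')'
= ((R')'·Q'+(R')')'   [double negation]
= ((R')')'   [absorption]
= R'   [double negation]

R'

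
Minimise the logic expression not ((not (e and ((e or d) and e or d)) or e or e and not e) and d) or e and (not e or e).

not d or e

not ((not (e and ((e or d) and e or d)) or e or e and not e) and d) or e and (not e or e)
= not ((not (e and ((e or d) and e or d)) or e or e and not e) and d) or e   [complement / identity]
= not ((not (e and ((e or d) and e or d)) or e) and d) or e   [complement / identity]
= not ((not (e and (e or d)) or e) and d) or e   [absorption]
= not ((not e or e) and d) or e   [absorption]
= not d or e   [complement / identity]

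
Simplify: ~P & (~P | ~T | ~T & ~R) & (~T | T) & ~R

~P & (~P | ~T | ~T & ~R) & (~T | T) & ~R
= ~P & (~P | ~T | ~T & ~R) & ~R
= ~P & (~P | ~T) & ~R
= ~P & ~R

~P & ~R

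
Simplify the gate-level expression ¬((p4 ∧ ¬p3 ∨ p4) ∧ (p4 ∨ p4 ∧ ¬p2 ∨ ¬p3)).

¬((p4 ∧ ¬p3 ∨ p4) ∧ (p4 ∨ p4 ∧ ¬p2 ∨ ¬p3))
= ¬((p4 ∧ ¬p3 ∨ p4) ∧ (p4 ∨ ¬p3))
= ¬(p4 ∧ (p4 ∨ ¬p3))
= ¬p4

¬p4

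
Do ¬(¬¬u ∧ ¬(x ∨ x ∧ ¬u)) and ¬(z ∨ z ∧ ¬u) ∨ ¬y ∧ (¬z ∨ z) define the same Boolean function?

No

E1: ¬(¬¬u ∧ ¬(x ∨ x ∧ ¬u))
    = ¬u ∨ x ∨ x ∧ ¬u   (De Morgan)
    = ¬u ∨ x   (absorption)
E2: ¬(z ∨ z ∧ ¬u) ∨ ¬y ∧ (¬z ∨ z)
    = ¬z ∨ ¬y ∧ (¬z ∨ z)   (absorption)
    = ¬z ∨ ¬y   (complement / identity)
These differ: at u=1, x=0, y=0, z=1, E1 = 0 but E2 = 1.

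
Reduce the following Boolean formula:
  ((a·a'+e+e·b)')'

e

((a·a'+e+e·b)')'
= ((a·a'+e)')'   — absorption
= a·a'+e   — double negation
= e   — complement / identity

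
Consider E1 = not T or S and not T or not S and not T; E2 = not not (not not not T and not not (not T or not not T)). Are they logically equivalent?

E1: not T or S and not T or not S and not T
    = not T or not T   — distribution
    = not T   — idempotence
E2: not not (not not not T and not not (not T or not not T))
    = not not (not not not T and not (T and not T))   — De Morgan
    = not (not not T or T and not T)   — De Morgan
    = not not not T   — complement / identity
    = not T   — double negation
Both reduce to not T, so they are equivalent.

Yes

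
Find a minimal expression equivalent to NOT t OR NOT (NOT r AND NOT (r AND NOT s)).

NOT t OR r

NOT t OR NOT (NOT r AND NOT (r AND NOT s))
= NOT t OR r OR r AND NOT s   [De Morgan]
= NOT t OR r   [absorption]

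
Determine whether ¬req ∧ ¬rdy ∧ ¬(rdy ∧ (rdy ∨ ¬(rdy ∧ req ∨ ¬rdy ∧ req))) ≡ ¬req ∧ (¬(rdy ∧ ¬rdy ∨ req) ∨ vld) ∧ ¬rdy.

E1: ¬req ∧ ¬rdy ∧ ¬(rdy ∧ (rdy ∨ ¬(rdy ∧ req ∨ ¬rdy ∧ req)))
    = ¬req ∧ ¬rdy ∧ ¬(rdy ∧ (rdy ∨ ¬req))   — distribution
    = ¬req ∧ ¬rdy ∧ ¬rdy   — absorption
    = ¬req ∧ ¬rdy   — idempotence
E2: ¬req ∧ (¬(rdy ∧ ¬rdy ∨ req) ∨ vld) ∧ ¬rdy
    = ¬req ∧ (¬req ∨ vld) ∧ ¬rdy   — complement / identity
    = ¬req ∧ ¬rdy   — absorption
Both reduce to ¬req ∧ ¬rdy, so they are equivalent.

Yes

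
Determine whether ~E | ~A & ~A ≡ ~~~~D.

E1: ~E | ~A & ~A
    = ~E | ~A
E2: ~~~~D
    = ~~D
    = D
These differ: at A=0, D=0, E=0, E1 = 1 but E2 = 0.

No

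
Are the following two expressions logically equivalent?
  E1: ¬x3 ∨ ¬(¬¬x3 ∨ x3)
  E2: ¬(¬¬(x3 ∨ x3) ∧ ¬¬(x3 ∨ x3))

Yes

E1: ¬x3 ∨ ¬(¬¬x3 ∨ x3)
    = ¬x3 ∨ ¬(x3 ∨ x3)   [double negation]
    = ¬x3 ∨ ¬x3   [idempotence]
    = ¬x3   [idempotence]
E2: ¬(¬¬(x3 ∨ x3) ∧ ¬¬(x3 ∨ x3))
    = ¬¬¬(x3 ∨ x3)   [idempotence]
    = ¬¬¬x3   [idempotence]
    = ¬x3   [double negation]
Both reduce to ¬x3, so they are equivalent.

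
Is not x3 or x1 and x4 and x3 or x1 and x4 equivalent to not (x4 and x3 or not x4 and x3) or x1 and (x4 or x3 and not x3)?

E1: not x3 or x1 and x4 and x3 or x1 and x4
    = not x3 or x1 and x4
E2: not (x4 and x3 or not x4 and x3) or x1 and (x4 or x3 and not x3)
    = not x3 or x1 and (x4 or x3 and not x3)
    = not x3 or x1 and x4
Both reduce to not x3 or x1 and x4, so they are equivalent.

Yes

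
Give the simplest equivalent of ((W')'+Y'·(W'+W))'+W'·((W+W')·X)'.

((W')'+Y'·(W'+W))'+W'·((W+W')·X)'
= ((W')'+Y'·(W'+W))'+W'·X'
= ((W')'+Y')'+W'·X'
= W'·Y+W'·X'
= W'·(Y+X')

W'·(Y+X')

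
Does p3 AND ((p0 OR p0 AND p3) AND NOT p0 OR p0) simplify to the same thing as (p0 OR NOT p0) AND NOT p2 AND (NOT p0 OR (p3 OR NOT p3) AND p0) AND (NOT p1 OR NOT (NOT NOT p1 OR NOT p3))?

No

E1: p3 AND ((p0 OR p0 AND p3) AND NOT p0 OR p0)
    = p3 AND (p0 AND NOT p0 OR p0)
    = p3 AND p0
E2: (p0 OR NOT p0) AND NOT p2 AND (NOT p0 OR (p3 OR NOT p3) AND p0) AND (NOT p1 OR NOT (NOT NOT p1 OR NOT p3))
    = (p0 OR NOT p0) AND NOT p2 AND (NOT p0 OR p0) AND (NOT p1 OR NOT (NOT NOT p1 OR NOT p3))
    = (p0 OR NOT p0) AND NOT p2 AND (NOT p1 OR NOT (NOT NOT p1 OR NOT p3))
    = (p0 OR NOT p0) AND NOT p2 AND (NOT p1 OR NOT p1 AND p3)
    = NOT p2 AND (NOT p1 OR NOT p1 AND p3)
    = NOT p2 AND NOT p1
These differ: at p0=1, p1=0, p2=1, p3=1, E1 = 1 but E2 = 0.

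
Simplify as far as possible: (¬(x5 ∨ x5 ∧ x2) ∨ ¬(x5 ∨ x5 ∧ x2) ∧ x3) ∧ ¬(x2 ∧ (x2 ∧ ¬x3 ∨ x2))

(¬(x5 ∨ x5 ∧ x2) ∨ ¬(x5 ∨ x5 ∧ x2) ∧ x3) ∧ ¬(x2 ∧ (x2 ∧ ¬x3 ∨ x2))
= ¬(x5 ∨ x5 ∧ x2) ∧ ¬(x2 ∧ (x2 ∧ ¬x3 ∨ x2))   [absorption]
= ¬(x5 ∨ x5 ∧ x2) ∧ ¬(x2 ∧ x2)   [absorption]
= ¬(x5 ∨ x5 ∧ x2) ∧ ¬x2   [idempotence]
= ¬x5 ∧ ¬x2   [absorption]

¬x5 ∧ ¬x2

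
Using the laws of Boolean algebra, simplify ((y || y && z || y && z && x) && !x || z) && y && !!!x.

y && !x

((y || y && z || y && z && x) && !x || z) && y && !!!x
= ((y || y && z) && !x || z) && y && !!!x
= (y && !x || z) && y && !!!x
= (y && !x || z) && y && !x
= y && !x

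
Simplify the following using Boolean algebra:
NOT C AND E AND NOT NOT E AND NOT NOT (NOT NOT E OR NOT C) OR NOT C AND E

NOT C AND E AND NOT NOT E AND NOT NOT (NOT NOT E OR NOT C) OR NOT C AND E
= NOT C AND E AND NOT NOT E AND (NOT NOT E OR NOT C) OR NOT C AND E
= NOT C AND E AND NOT NOT E OR NOT C AND E
= NOT C AND E AND E OR NOT C AND E
= E AND (NOT C AND E OR NOT C)
= E AND NOT C

E AND NOT C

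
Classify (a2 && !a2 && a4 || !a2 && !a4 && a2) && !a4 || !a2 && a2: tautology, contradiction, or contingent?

(a2 && !a2 && a4 || !a2 && !a4 && a2) && !a4 || !a2 && a2
= (!a2 && a4 || !a2 && !a4) && a2 && !a4 || !a2 && a2   (distribution)
= !a2 && a2 && !a4 || !a2 && a2   (distribution)
= !a2 && a2   (absorption)
= false   (complement)

contradiction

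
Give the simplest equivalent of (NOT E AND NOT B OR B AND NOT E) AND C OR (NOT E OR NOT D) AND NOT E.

(NOT E AND NOT B OR B AND NOT E) AND C OR (NOT E OR NOT D) AND NOT E
= (NOT E AND NOT B OR B AND NOT E) AND C OR NOT E   [absorption]
= NOT E AND C OR NOT E   [distribution]
= NOT E   [absorption]

NOT E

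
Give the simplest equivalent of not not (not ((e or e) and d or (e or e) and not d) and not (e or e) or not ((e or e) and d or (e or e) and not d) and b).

not not (not ((e or e) and d or (e or e) and not d) and not (e or e) or not ((e or e) and d or (e or e) and not d) and b)
= not not (not ((e or e) and d or (e or e) and not d) and (not (e or e) or b))   [distribution]
= not not (not (e or e) and (not (e or e) or b))   [distribution]
= not (e or e) and (not (e or e) or b)   [double negation]
= not (e or e)   [absorption]
= not e   [idempotence]

not e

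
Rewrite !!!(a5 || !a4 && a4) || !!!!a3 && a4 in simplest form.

!!!(a5 || !a4 && a4) || !!!!a3 && a4
= !!!a5 || !!!!a3 && a4   — complement / identity
= !!!a5 || !!a3 && a4   — double negation
= !!!a5 || a3 && a4   — double negation
= !a5 || a3 && a4   — double negation

!a5 || a3 && a4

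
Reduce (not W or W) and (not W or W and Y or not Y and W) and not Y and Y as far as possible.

False

(not W or W) and (not W or W and Y or not Y and W) and not Y and Y
= (not W or W) and (not W or W) and not Y and Y   [distribution]
= (not W or W) and not Y and Y   [idempotence]
= not Y and Y   [complement / identity]
= False   [complement]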